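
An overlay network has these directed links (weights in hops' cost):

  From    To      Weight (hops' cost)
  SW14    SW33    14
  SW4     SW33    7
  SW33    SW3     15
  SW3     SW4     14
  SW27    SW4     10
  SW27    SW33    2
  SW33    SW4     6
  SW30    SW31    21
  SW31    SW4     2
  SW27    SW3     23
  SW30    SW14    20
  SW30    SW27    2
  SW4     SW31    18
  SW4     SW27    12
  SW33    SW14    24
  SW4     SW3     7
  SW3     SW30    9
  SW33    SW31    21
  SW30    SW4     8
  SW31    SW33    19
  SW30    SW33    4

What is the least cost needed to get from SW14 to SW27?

32 hops' cost

Enumerating some paths:
SW14–SW33–SW4–SW27: 14+6+12 = 32
SW14–SW33–SW4–SW3–SW30–SW27: 14+6+7+9+2 = 38
The minimum is 32 hops' cost via SW14–SW33–SW4–SW27.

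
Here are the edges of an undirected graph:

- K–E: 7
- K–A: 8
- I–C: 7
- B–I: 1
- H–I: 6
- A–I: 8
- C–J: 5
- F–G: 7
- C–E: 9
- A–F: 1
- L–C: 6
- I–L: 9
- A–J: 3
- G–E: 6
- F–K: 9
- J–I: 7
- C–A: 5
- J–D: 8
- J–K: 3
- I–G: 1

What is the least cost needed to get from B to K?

11

Candidate routes:
B - I - G - E - K: 1+1+6+7 = 15
B - I - A - J - K: 1+8+3+3 = 15
B - I - J - K: 1+7+3 = 11
B - I - G - F - A - J - K: 1+1+7+1+3+3 = 16
The minimum is 11 via B - I - J - K.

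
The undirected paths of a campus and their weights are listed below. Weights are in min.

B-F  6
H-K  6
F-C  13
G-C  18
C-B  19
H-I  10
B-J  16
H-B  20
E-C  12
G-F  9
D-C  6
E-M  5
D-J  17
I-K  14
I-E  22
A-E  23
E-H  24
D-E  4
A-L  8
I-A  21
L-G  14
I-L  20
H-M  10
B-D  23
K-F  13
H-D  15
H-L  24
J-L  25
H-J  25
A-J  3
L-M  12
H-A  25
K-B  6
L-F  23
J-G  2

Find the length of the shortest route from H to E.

15 min

Shortest distances from H:
H: 0
K: 6  (via H)
I: 10  (via H)
M: 10  (via H)
B: 12  (via K)
D: 15  (via H)
E: 15  (via M)
Shortest route: H → M → E = 15 min.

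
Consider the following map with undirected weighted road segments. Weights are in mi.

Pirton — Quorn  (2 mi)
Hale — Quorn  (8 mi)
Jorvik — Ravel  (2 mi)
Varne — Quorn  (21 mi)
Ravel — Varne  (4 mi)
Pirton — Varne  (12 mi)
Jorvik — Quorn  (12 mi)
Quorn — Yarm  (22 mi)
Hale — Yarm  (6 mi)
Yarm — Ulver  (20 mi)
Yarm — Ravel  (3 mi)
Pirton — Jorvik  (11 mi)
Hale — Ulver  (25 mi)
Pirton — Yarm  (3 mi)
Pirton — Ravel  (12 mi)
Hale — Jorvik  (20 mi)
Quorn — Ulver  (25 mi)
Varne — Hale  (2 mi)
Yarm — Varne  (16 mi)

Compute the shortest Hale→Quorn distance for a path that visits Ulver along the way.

Best Hale to Ulver: Hale–Ulver costing 25
Shortest Ulver→Quorn: Ulver–Quorn = 25
Total via Ulver: 25 + 25 = 50 mi.

50 mi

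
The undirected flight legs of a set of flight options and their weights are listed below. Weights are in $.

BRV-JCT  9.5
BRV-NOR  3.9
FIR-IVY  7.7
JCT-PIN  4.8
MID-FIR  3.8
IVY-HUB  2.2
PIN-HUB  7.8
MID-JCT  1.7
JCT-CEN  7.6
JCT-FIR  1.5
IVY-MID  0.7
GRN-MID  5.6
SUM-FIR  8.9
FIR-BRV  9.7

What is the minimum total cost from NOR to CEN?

Running Dijkstra from NOR:
NOR: 0
BRV: 3.9  (via NOR)
JCT: 13.4  (via BRV)
FIR: 13.6  (via BRV)
MID: 15.1  (via JCT)
IVY: 15.8  (via MID)
HUB: 18  (via IVY)
PIN: 18.2  (via JCT)
GRN: 20.7  (via MID)
CEN: 21  (via JCT)
Shortest route: NOR → BRV → JCT → CEN = $21.

$21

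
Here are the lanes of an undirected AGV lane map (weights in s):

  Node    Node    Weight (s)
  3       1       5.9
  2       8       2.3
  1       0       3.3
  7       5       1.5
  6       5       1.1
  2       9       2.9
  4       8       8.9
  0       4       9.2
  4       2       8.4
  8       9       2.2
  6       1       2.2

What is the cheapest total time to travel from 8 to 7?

Shortest distances from 8:
8: 0
9: 2.2  (via 8)
2: 2.3  (via 8)
4: 8.9  (via 8)
0: 18.1  (via 4)
1: 21.4  (via 0)
6: 23.6  (via 1)
5: 24.7  (via 6)
7: 26.2  (via 5)
Shortest route: 8 → 4 → 0 → 1 → 6 → 5 → 7 = 26.2 s.

26.2 s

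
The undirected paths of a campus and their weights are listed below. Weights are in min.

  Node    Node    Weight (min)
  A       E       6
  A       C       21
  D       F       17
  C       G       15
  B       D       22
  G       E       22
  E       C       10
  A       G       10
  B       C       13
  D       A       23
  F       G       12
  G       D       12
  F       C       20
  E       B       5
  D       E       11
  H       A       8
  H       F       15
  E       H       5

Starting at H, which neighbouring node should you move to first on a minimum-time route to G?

Enumerating some paths:
H–A–G: 8+10 = 18
H–E–A–G: 5+6+10 = 21
H–F–G: 15+12 = 27
H–E–G: 5+22 = 27
The minimum is 18 min via H–A–G.
So from H the first move is to A.

A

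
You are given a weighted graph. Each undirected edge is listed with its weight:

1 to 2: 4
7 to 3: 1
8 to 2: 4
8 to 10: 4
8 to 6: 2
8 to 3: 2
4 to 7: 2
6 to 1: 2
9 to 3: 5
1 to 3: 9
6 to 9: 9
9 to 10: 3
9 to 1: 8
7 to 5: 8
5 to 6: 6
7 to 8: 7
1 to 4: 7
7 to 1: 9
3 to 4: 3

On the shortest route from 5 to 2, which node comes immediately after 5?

6

Enumerating some paths:
5 → 6 → 1 → 2: 6+2+4 = 12
5 → 7 → 3 → 8 → 2: 8+1+2+4 = 15
The minimum is 12 via 5 → 6 → 1 → 2.
So from 5 the first move is to 6.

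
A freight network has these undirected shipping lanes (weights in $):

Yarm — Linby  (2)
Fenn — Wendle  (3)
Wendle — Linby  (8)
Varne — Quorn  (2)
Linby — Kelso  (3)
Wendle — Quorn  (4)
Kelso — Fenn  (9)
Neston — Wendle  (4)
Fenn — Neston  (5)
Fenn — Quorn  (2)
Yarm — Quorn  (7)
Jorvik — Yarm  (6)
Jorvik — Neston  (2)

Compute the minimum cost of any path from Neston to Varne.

$9

Enumerating some paths:
Neston–Wendle–Quorn–Varne: 4+4+2 = 10
Neston–Fenn–Quorn–Varne: 5+2+2 = 9
Neston–Wendle–Fenn–Quorn–Varne: 4+3+2+2 = 11
Cheapest is Neston–Fenn–Quorn–Varne at $9.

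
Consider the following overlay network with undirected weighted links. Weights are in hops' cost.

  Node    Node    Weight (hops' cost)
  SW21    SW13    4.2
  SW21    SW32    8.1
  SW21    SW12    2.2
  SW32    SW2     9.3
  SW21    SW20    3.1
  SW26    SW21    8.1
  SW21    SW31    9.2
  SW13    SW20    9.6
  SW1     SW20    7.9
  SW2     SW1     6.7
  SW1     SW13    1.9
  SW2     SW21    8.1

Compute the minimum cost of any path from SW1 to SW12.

8.3 hops' cost

Running Dijkstra from SW1:
SW1: 0
SW13: 1.9  (via SW1)
SW21: 6.1  (via SW13)
SW2: 6.7  (via SW1)
SW20: 7.9  (via SW1)
SW12: 8.3  (via SW21)
Shortest route: SW1 → SW13 → SW21 → SW12 = 8.3 hops' cost.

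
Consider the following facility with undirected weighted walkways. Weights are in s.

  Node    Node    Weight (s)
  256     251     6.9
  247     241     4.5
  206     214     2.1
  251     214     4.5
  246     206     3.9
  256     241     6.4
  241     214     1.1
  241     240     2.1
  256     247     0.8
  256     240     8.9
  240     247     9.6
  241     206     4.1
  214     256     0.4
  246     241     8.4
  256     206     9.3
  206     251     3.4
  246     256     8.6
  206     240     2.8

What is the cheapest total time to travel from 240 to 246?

Candidate routes:
240 → 241 → 206 → 246: 2.1+4.1+3.9 = 10.1
240 → 206 → 246: 2.8+3.9 = 6.7
240 → 241 → 214 → 206 → 246: 2.1+1.1+2.1+3.9 = 9.2
Cheapest is 240 → 206 → 246 at 6.7 s.

6.7 s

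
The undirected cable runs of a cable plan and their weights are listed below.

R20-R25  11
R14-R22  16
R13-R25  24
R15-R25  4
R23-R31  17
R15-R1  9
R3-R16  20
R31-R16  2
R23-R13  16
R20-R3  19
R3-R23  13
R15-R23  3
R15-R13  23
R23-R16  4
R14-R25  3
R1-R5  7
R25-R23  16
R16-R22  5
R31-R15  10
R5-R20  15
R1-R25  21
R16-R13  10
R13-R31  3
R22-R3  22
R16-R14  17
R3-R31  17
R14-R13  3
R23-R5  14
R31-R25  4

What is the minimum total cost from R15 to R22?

12

Settle nodes by increasing distance from R15:
R15: 0
R23: 3  (via R15)
R25: 4  (via R15)
R16: 7  (via R23)
R14: 7  (via R25)
R31: 8  (via R25)
R1: 9  (via R15)
R13: 10  (via R14)
R22: 12  (via R16)
Shortest route: R15–R23–R16–R22 = 12.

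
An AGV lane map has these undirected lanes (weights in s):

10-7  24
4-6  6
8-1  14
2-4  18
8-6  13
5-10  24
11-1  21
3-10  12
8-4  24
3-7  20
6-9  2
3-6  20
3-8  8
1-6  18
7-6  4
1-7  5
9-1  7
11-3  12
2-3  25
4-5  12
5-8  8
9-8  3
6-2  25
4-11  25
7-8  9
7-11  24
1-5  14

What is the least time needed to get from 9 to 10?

23 s

Settle nodes by increasing distance from 9:
9: 0
6: 2  (via 9)
8: 3  (via 9)
7: 6  (via 6)
1: 7  (via 9)
4: 8  (via 6)
3: 11  (via 8)
5: 11  (via 8)
10: 23  (via 3)
Shortest route: 9–8–3–10 = 23 s.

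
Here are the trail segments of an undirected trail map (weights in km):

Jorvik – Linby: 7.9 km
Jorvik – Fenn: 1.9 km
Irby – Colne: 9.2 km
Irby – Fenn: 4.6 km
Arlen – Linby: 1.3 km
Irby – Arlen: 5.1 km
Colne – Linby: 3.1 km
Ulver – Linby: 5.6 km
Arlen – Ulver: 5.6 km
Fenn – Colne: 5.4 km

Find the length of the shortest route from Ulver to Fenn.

14.1 km

Shortest distances from Ulver:
Ulver: 0
Linby: 5.6  (via Ulver)
Arlen: 5.6  (via Ulver)
Colne: 8.7  (via Linby)
Irby: 10.7  (via Arlen)
Jorvik: 13.5  (via Linby)
Fenn: 14.1  (via Colne)
Shortest route: Ulver–Linby–Colne–Fenn = 14.1 km.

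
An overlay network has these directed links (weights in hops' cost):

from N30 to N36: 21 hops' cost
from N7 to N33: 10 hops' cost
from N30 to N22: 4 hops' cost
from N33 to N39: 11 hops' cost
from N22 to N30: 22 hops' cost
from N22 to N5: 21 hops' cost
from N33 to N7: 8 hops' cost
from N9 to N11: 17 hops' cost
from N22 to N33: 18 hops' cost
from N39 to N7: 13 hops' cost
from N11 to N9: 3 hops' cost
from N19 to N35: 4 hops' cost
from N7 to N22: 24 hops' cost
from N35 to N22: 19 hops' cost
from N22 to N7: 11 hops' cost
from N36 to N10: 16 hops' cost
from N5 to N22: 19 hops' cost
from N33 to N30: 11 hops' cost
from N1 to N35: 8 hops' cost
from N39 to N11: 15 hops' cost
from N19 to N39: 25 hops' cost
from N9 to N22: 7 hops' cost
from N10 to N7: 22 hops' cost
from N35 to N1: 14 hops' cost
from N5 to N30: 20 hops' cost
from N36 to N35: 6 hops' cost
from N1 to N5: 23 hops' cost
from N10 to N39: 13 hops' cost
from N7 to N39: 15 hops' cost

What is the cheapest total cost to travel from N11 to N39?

Running Dijkstra from N11:
N11: 0
N9: 3  (via N11)
N22: 10  (via N9)
N7: 21  (via N22)
N33: 28  (via N22)
N5: 31  (via N22)
N30: 32  (via N22)
N39: 36  (via N7)
Shortest route: N11–N9–N22–N7–N39 = 36 hops' cost.

36 hops' cost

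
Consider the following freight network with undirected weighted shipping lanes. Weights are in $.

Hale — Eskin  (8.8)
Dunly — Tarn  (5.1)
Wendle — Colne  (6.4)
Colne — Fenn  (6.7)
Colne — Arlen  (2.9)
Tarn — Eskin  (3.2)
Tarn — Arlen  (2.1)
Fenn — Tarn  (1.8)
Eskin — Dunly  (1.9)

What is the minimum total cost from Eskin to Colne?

Compare a few routes:
Eskin–Tarn–Arlen–Colne: 3.2+2.1+2.9 = 8.2
Eskin–Tarn–Fenn–Colne: 3.2+1.8+6.7 = 11.7
Cheapest is Eskin–Tarn–Arlen–Colne at $8.2.

$8.2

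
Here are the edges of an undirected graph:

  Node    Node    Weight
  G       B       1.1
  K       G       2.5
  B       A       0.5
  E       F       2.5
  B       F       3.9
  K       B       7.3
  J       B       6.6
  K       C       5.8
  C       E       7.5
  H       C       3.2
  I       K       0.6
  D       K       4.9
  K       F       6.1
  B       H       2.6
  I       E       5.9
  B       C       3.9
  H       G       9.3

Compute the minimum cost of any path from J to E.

13

Candidate routes:
J - B - G - K - I - E: 6.6+1.1+2.5+0.6+5.9 = 16.7
J - B - F - E: 6.6+3.9+2.5 = 13
The minimum is 13 via J - B - F - E.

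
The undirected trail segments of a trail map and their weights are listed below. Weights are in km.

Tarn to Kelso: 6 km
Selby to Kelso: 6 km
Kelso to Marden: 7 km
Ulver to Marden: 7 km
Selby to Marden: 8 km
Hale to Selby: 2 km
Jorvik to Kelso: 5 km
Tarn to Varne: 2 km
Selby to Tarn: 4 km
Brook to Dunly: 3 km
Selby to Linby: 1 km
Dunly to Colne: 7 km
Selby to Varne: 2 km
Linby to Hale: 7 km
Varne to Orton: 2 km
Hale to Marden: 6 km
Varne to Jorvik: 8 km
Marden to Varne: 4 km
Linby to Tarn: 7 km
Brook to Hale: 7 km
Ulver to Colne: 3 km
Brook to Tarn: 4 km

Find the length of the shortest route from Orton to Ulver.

13 km

Enumerating some paths:
Orton–Varne–Selby–Hale–Marden–Ulver: 2+2+2+6+7 = 19
Orton–Varne–Selby–Marden–Ulver: 2+2+8+7 = 19
Orton–Varne–Marden–Ulver: 2+4+7 = 13
Orton–Varne–Tarn–Brook–Dunly–Colne–Ulver: 2+2+4+3+7+3 = 21
The minimum is 13 km via Orton–Varne–Marden–Ulver.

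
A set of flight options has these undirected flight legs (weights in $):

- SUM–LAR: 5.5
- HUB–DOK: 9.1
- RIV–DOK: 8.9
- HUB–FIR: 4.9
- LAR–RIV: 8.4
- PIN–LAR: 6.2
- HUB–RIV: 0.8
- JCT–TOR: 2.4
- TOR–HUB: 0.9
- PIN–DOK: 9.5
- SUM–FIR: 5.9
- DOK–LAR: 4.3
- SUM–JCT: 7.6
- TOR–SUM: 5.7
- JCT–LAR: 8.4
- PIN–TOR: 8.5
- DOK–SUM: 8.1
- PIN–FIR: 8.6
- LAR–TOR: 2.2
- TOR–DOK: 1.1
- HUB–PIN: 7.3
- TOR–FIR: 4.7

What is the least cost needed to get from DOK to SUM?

$6.8

Compare a few routes:
DOK - SUM: 8.1 = 8.1
DOK - TOR - SUM: 1.1+5.7 = 6.8
Cheapest is DOK - TOR - SUM at $6.8.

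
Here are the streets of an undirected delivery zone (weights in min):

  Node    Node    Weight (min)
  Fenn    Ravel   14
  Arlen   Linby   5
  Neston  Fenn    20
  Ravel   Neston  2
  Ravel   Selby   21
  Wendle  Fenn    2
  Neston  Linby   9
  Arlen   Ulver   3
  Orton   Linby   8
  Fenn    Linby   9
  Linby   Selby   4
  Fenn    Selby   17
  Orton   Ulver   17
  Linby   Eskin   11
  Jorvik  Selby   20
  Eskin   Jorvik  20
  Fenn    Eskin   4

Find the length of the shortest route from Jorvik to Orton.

32 min

Running Dijkstra from Jorvik:
Jorvik: 0
Selby: 20  (via Jorvik)
Eskin: 20  (via Jorvik)
Fenn: 24  (via Eskin)
Linby: 24  (via Selby)
Wendle: 26  (via Fenn)
Arlen: 29  (via Linby)
Orton: 32  (via Linby)
Shortest route: Jorvik → Selby → Linby → Orton = 32 min.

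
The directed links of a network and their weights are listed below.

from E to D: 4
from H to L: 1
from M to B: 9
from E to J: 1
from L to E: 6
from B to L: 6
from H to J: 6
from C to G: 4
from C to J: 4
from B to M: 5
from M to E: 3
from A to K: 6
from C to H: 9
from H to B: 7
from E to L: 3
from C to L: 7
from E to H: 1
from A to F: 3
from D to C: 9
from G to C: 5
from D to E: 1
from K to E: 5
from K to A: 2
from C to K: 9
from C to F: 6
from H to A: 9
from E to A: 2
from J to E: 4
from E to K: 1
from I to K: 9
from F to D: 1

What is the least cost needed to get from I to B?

22

Shortest distances from I:
I: 0
K: 9  (via I)
A: 11  (via K)
E: 14  (via K)
F: 14  (via A)
D: 15  (via F)
H: 15  (via E)
J: 15  (via E)
L: 16  (via H)
B: 22  (via H)
Shortest route: I–K–E–H–B = 22.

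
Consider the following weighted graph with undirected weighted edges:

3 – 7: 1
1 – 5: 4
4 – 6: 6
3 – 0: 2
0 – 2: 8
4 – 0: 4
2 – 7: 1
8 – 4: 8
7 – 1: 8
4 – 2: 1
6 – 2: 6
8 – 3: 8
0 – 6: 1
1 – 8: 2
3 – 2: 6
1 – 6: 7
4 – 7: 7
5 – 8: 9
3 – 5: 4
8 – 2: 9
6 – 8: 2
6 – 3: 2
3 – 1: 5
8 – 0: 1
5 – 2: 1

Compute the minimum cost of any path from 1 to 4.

Settle nodes by increasing distance from 1:
1: 0
8: 2  (via 1)
0: 3  (via 8)
5: 4  (via 1)
6: 4  (via 8)
2: 5  (via 5)
3: 5  (via 1)
4: 6  (via 2)
Shortest route: 1 → 5 → 2 → 4 = 6.

6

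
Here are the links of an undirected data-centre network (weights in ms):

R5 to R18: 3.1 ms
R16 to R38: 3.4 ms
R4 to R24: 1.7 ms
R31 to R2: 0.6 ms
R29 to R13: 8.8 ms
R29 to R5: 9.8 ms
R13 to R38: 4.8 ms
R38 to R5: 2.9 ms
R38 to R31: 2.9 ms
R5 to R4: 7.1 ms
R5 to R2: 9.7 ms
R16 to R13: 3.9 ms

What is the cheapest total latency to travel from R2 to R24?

15.2 ms

Settle nodes by increasing distance from R2:
R2: 0
R31: 0.6  (via R2)
R38: 3.5  (via R31)
R5: 6.4  (via R38)
R16: 6.9  (via R38)
R13: 8.3  (via R38)
R18: 9.5  (via R5)
R4: 13.5  (via R5)
R24: 15.2  (via R4)
Shortest route: R2–R31–R38–R5–R4–R24 = 15.2 ms.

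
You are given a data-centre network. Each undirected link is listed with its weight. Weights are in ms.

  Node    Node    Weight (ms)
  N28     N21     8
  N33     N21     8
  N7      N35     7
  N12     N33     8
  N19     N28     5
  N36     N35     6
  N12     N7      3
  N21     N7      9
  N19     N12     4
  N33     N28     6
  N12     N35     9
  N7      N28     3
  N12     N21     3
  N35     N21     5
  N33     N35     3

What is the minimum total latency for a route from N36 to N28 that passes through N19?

23 ms

Best N36 to N19: N36–N35–N21–N12–N19 costing 18
Shortest N19→N28: N19–N28 = 5
Total via N19: 18 + 5 = 23 ms.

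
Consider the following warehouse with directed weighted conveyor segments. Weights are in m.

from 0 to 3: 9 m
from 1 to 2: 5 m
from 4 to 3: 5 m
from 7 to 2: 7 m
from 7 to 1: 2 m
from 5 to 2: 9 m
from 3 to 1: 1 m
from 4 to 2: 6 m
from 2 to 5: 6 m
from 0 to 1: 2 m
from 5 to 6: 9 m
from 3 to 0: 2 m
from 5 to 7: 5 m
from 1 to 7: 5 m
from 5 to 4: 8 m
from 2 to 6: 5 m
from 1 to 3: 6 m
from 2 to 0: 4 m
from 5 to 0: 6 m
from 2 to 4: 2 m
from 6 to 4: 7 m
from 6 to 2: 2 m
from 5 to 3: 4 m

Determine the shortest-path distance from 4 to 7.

11 m

Candidate routes:
4–3–1–7: 5+1+5 = 11
4–2–0–1–7: 6+4+2+5 = 17
4–3–0–1–7: 5+2+2+5 = 14
4–2–5–7: 6+6+5 = 17
Cheapest is 4–3–1–7 at 11 m.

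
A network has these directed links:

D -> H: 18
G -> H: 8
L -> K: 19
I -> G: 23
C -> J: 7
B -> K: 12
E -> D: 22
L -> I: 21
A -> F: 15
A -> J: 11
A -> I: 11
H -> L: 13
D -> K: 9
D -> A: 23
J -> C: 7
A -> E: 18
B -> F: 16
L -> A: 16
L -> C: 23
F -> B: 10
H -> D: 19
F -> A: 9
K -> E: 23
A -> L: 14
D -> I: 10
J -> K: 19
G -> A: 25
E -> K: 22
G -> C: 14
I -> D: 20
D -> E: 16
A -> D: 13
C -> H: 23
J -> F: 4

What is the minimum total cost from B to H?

56

Compare a few routes:
B → F → A → J → C → H: 16+9+11+7+23 = 66
B → F → A → D → H: 16+9+13+18 = 56
Cheapest is B → F → A → D → H at 56.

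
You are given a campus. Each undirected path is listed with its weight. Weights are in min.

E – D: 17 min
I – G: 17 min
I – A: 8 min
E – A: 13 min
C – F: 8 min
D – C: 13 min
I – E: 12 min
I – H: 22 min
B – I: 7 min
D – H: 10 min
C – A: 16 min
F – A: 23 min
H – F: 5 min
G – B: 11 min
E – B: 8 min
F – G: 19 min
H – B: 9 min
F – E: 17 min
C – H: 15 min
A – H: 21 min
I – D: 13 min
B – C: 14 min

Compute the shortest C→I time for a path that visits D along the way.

26 min

Best C to D: C–D costing 13
Shortest D→I: D–I = 13
Total via D: 13 + 13 = 26 min.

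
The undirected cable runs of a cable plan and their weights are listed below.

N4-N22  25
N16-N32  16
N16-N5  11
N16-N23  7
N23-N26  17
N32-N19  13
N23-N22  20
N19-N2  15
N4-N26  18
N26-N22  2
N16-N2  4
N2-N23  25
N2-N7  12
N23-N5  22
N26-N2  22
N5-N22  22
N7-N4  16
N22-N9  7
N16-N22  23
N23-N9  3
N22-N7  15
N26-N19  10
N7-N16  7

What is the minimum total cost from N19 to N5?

Compare a few routes:
N19 → N26 → N22 → N9 → N23 → N16 → N5: 10+2+7+3+7+11 = 40
N19 → N26 → N22 → N5: 10+2+22 = 34
N19 → N32 → N16 → N5: 13+16+11 = 40
N19 → N2 → N16 → N5: 15+4+11 = 30
Cheapest is N19 → N2 → N16 → N5 at 30.

30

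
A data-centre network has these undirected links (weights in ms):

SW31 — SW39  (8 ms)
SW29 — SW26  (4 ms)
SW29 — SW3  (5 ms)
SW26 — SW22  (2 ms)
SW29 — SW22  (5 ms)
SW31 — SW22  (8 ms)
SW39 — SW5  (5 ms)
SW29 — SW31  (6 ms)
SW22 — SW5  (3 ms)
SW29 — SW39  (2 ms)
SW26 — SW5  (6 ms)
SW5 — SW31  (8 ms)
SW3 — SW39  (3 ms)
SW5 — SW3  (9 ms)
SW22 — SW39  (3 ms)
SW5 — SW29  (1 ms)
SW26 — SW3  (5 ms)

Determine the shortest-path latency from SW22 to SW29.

Running Dijkstra from SW22:
SW22: 0
SW26: 2  (via SW22)
SW39: 3  (via SW22)
SW5: 3  (via SW22)
SW29: 4  (via SW5)
Shortest route: SW22–SW5–SW29 = 4 ms.

4 ms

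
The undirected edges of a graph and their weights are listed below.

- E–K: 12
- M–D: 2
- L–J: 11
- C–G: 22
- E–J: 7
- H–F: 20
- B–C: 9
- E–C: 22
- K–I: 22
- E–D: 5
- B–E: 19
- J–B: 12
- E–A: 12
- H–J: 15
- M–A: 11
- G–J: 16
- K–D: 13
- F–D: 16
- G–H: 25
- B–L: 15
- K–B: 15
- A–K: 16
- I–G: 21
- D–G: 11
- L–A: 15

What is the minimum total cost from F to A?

29

Running Dijkstra from F:
F: 0
D: 16  (via F)
M: 18  (via D)
H: 20  (via F)
E: 21  (via D)
G: 27  (via D)
J: 28  (via E)
A: 29  (via M)
Shortest route: F–D–M–A = 29.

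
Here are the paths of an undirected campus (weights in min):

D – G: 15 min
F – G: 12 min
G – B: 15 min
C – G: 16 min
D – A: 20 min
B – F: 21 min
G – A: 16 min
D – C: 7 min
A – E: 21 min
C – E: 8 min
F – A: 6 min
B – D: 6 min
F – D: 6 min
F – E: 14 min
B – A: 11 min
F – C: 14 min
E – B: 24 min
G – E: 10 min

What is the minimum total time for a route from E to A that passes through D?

Best E to D: E–C–D costing 15
Best D to A: D–F–A costing 12
Total via D: 15 + 12 = 27 min.

27 min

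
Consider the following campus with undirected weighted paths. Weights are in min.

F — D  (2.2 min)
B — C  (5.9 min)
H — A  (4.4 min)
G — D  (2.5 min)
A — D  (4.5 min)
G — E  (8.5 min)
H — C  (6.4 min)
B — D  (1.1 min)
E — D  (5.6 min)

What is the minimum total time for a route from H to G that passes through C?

15.9 min

Shortest H→C: H–C = 6.4
Shortest C→G: C–B–D–G = 9.5
Total via C: 6.4 + 9.5 = 15.9 min.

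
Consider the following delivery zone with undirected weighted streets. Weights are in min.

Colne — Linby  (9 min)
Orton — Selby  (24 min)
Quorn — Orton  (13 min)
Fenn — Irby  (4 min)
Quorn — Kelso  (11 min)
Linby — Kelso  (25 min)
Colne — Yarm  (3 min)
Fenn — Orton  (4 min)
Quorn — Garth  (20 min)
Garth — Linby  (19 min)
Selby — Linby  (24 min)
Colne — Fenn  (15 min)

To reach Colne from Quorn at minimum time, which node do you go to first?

Candidate routes:
Quorn - Kelso - Linby - Colne: 11+25+9 = 45
Quorn - Orton - Fenn - Colne: 13+4+15 = 32
Cheapest is Quorn - Orton - Fenn - Colne at 32 min.
So from Quorn the first move is to Orton.

Orton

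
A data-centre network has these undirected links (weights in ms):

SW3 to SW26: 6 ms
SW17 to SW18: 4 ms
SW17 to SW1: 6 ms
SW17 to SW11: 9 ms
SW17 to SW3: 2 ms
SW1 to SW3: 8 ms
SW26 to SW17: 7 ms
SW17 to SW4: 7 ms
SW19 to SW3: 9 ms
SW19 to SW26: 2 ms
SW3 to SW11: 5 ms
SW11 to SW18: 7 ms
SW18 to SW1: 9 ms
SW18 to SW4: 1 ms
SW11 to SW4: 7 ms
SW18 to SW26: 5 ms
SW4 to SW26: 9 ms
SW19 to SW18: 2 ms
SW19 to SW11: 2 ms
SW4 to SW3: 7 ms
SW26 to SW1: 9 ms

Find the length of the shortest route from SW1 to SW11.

13 ms

Enumerating some paths:
SW1–SW17–SW11: 6+9 = 15
SW1–SW17–SW18–SW19–SW11: 6+4+2+2 = 14
SW1–SW3–SW11: 8+5 = 13
Cheapest is SW1–SW3–SW11 at 13 ms.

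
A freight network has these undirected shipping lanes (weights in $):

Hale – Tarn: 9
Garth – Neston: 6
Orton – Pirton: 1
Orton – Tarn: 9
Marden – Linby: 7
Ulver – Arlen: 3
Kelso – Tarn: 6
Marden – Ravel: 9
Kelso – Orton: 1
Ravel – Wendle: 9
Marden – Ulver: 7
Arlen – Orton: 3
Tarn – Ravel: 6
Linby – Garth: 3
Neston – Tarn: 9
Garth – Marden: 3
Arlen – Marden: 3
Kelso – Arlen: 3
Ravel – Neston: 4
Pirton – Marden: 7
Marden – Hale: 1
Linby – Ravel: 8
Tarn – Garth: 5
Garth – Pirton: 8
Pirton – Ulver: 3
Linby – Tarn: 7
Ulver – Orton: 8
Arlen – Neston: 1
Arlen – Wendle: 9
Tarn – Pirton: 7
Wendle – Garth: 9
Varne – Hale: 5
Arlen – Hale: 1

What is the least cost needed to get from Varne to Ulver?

$9

Enumerating some paths:
Varne–Hale–Arlen–Orton–Pirton–Ulver: 5+1+3+1+3 = 13
Varne–Hale–Marden–Ulver: 5+1+7 = 13
Varne–Hale–Marden–Arlen–Ulver: 5+1+3+3 = 12
Varne–Hale–Arlen–Ulver: 5+1+3 = 9
The minimum is $9 via Varne–Hale–Arlen–Ulver.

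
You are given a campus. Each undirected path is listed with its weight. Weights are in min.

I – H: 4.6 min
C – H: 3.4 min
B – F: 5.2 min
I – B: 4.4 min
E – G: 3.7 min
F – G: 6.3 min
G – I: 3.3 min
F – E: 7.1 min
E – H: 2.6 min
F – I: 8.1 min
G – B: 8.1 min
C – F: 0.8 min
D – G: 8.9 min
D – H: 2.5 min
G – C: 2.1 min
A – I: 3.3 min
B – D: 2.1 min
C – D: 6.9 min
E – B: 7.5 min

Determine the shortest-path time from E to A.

Enumerating some paths:
E–H–I–A: 2.6+4.6+3.3 = 10.5
E–G–I–A: 3.7+3.3+3.3 = 10.3
The minimum is 10.3 min via E–G–I–A.

10.3 min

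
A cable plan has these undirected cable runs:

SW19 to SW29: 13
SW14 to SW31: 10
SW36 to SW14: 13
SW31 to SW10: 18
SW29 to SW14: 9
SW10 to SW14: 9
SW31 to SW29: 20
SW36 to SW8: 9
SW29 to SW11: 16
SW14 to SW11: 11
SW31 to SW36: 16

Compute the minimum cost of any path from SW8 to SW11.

Candidate routes:
SW8–SW36–SW31–SW14–SW29–SW11: 9+16+10+9+16 = 60
SW8–SW36–SW14–SW11: 9+13+11 = 33
SW8–SW36–SW14–SW29–SW11: 9+13+9+16 = 47
SW8–SW36–SW31–SW14–SW11: 9+16+10+11 = 46
Cheapest is SW8–SW36–SW14–SW11 at 33.

33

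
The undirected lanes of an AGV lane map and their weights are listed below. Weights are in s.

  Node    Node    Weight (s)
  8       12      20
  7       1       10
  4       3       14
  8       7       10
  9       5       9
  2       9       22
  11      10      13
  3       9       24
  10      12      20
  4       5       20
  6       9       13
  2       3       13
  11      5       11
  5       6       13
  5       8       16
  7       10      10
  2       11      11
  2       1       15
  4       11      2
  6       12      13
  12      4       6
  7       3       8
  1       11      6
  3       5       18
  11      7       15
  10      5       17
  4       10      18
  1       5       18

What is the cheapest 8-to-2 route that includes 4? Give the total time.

Shortest 8→4: 8 → 12 → 4 = 26
Shortest 4→2: 4 → 11 → 2 = 13
Total via 4: 26 + 13 = 39 s.

39 s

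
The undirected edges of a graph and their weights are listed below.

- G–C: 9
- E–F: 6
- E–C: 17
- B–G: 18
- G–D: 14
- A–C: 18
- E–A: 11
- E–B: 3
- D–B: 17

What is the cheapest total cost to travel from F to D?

Shortest distances from F:
F: 0
E: 6  (via F)
B: 9  (via E)
A: 17  (via E)
C: 23  (via E)
D: 26  (via B)
Shortest route: F–E–B–D = 26.

26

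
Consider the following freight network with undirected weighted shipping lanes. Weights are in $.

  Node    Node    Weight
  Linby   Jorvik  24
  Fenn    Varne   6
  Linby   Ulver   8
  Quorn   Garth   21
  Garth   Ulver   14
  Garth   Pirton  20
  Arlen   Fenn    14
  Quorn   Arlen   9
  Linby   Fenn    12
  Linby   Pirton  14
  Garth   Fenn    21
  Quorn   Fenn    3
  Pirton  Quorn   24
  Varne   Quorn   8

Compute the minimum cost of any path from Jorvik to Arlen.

Settle nodes by increasing distance from Jorvik:
Jorvik: 0
Linby: 24  (via Jorvik)
Ulver: 32  (via Linby)
Fenn: 36  (via Linby)
Pirton: 38  (via Linby)
Quorn: 39  (via Fenn)
Varne: 42  (via Fenn)
Garth: 46  (via Ulver)
Arlen: 48  (via Quorn)
Shortest route: Jorvik–Linby–Fenn–Quorn–Arlen = $48.

$48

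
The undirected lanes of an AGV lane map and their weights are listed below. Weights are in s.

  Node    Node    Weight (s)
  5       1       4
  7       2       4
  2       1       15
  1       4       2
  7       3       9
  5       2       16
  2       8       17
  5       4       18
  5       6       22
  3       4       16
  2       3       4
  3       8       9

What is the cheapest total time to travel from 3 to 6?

Settle nodes by increasing distance from 3:
3: 0
2: 4  (via 3)
7: 8  (via 2)
8: 9  (via 3)
4: 16  (via 3)
1: 18  (via 4)
5: 20  (via 2)
6: 42  (via 5)
Shortest route: 3 → 2 → 5 → 6 = 42 s.

42 s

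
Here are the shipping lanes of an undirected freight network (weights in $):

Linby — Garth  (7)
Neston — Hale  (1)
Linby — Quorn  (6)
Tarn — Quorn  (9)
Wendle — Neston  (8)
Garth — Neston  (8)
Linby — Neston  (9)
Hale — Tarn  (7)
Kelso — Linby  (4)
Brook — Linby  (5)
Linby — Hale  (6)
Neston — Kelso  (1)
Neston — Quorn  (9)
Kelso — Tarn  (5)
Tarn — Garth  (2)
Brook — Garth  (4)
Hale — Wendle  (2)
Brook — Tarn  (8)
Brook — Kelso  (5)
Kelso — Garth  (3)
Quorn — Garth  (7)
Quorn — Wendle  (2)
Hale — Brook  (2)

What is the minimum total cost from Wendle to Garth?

Shortest distances from Wendle:
Wendle: 0
Hale: 2  (via Wendle)
Quorn: 2  (via Wendle)
Neston: 3  (via Hale)
Kelso: 4  (via Neston)
Brook: 4  (via Hale)
Garth: 7  (via Kelso)
Shortest route: Wendle → Hale → Neston → Kelso → Garth = $7.

$7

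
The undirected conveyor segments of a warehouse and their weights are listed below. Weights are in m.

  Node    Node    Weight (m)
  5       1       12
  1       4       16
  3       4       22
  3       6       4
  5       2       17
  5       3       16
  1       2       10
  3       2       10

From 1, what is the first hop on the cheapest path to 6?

2

Enumerating some paths:
1 - 5 - 2 - 3 - 6: 12+17+10+4 = 43
1 - 5 - 3 - 6: 12+16+4 = 32
1 - 2 - 3 - 6: 10+10+4 = 24
1 - 4 - 3 - 6: 16+22+4 = 42
The minimum is 24 m via 1 - 2 - 3 - 6.
So from 1 the first move is to 2.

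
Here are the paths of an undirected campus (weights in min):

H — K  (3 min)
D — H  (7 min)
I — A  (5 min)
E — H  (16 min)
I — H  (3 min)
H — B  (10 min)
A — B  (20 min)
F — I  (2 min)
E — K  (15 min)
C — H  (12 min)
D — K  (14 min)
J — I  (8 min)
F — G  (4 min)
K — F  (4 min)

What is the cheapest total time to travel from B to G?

19 min

Shortest distances from B:
B: 0
H: 10  (via B)
I: 13  (via H)
K: 13  (via H)
F: 15  (via I)
D: 17  (via H)
A: 18  (via I)
G: 19  (via F)
Shortest route: B–H–I–F–G = 19 min.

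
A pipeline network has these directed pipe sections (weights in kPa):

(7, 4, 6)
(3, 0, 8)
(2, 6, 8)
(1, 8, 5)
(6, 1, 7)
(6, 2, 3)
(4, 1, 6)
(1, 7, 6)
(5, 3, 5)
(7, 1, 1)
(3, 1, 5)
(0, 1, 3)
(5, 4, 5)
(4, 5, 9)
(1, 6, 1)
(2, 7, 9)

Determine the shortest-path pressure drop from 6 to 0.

Running Dijkstra from 6:
6: 0
2: 3  (via 6)
1: 7  (via 6)
7: 12  (via 2)
8: 12  (via 1)
4: 18  (via 7)
5: 27  (via 4)
3: 32  (via 5)
0: 40  (via 3)
Shortest route: 6 → 2 → 7 → 4 → 5 → 3 → 0 = 40 kPa.

40 kPa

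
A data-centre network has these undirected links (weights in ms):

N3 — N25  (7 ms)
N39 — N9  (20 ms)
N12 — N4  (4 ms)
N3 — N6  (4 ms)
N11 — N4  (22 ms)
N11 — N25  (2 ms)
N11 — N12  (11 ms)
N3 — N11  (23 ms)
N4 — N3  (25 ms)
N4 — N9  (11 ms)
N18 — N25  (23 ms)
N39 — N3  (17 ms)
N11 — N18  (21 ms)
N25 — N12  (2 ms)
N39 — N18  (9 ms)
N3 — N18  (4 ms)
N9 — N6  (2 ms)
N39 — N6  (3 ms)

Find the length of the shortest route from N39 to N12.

Candidate routes:
N39 → N18 → N3 → N25 → N12: 9+4+7+2 = 22
N39 → N6 → N9 → N4 → N12: 3+2+11+4 = 20
N39 → N6 → N3 → N25 → N12: 3+4+7+2 = 16
Cheapest is N39 → N6 → N3 → N25 → N12 at 16 ms.

16 ms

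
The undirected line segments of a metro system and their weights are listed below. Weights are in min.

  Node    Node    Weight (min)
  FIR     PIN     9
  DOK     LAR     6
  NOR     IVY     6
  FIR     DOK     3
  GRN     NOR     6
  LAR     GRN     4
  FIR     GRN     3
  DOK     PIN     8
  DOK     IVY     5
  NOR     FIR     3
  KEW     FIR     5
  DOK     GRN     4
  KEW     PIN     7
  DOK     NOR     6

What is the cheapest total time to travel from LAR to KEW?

Running Dijkstra from LAR:
LAR: 0
GRN: 4  (via LAR)
DOK: 6  (via LAR)
FIR: 7  (via GRN)
NOR: 10  (via GRN)
IVY: 11  (via DOK)
KEW: 12  (via FIR)
Shortest route: LAR–GRN–FIR–KEW = 12 min.

12 min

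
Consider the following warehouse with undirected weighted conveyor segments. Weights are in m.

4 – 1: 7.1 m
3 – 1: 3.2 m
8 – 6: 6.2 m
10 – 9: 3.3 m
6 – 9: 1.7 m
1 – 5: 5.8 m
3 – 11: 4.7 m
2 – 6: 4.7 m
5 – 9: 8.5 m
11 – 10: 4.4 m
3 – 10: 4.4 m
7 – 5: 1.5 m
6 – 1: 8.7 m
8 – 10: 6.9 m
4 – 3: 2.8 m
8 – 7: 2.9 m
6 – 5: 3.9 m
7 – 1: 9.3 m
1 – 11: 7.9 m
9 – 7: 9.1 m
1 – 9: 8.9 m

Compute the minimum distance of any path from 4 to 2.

16.9 m

Settle nodes by increasing distance from 4:
4: 0
3: 2.8  (via 4)
1: 6  (via 3)
10: 7.2  (via 3)
11: 7.5  (via 3)
9: 10.5  (via 10)
5: 11.8  (via 1)
6: 12.2  (via 9)
7: 13.3  (via 5)
8: 14.1  (via 10)
2: 16.9  (via 6)
Shortest route: 4 → 3 → 10 → 9 → 6 → 2 = 16.9 m.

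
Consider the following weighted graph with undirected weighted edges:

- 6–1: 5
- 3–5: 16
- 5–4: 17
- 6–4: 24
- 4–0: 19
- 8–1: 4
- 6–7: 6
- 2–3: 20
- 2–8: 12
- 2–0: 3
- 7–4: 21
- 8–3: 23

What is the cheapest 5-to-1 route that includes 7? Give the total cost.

Shortest 5→7: 5 → 4 → 7 = 38
Best 7 to 1: 7 → 6 → 1 costing 11
Total via 7: 38 + 11 = 49.

49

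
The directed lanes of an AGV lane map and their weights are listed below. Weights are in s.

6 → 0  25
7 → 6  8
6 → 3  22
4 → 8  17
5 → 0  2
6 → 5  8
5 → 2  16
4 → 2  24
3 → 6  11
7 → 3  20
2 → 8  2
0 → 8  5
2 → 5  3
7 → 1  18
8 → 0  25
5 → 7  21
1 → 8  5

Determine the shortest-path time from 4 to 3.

Running Dijkstra from 4:
4: 0
8: 17  (via 4)
2: 24  (via 4)
5: 27  (via 2)
0: 29  (via 5)
7: 48  (via 5)
6: 56  (via 7)
1: 66  (via 7)
3: 68  (via 7)
Shortest route: 4–2–5–7–3 = 68 s.

68 s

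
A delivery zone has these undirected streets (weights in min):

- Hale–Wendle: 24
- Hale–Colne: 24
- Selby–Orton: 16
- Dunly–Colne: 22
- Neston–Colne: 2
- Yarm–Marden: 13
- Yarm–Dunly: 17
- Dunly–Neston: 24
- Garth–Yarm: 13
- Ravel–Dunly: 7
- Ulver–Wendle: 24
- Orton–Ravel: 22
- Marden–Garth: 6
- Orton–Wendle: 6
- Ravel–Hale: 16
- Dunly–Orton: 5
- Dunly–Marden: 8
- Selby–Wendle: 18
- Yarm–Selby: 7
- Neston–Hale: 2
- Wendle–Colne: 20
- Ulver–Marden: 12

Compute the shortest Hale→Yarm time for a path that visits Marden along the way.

44 min

Shortest Hale→Marden: Hale–Ravel–Dunly–Marden = 31
Best Marden to Yarm: Marden–Yarm costing 13
Total via Marden: 31 + 13 = 44 min.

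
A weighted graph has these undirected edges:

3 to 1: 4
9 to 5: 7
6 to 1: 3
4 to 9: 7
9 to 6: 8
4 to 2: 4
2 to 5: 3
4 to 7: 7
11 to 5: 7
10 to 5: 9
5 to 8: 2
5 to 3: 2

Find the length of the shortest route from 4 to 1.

Running Dijkstra from 4:
4: 0
2: 4  (via 4)
5: 7  (via 2)
7: 7  (via 4)
9: 7  (via 4)
3: 9  (via 5)
8: 9  (via 5)
1: 13  (via 3)
Shortest route: 4 → 2 → 5 → 3 → 1 = 13.

13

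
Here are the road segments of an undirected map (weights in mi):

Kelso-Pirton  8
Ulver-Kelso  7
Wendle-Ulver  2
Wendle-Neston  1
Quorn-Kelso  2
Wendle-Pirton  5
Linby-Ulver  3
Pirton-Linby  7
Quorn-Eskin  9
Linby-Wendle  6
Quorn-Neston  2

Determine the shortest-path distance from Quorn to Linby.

Enumerating some paths:
Quorn - Neston - Wendle - Ulver - Linby: 2+1+2+3 = 8
Quorn - Neston - Wendle - Linby: 2+1+6 = 9
Quorn - Kelso - Ulver - Linby: 2+7+3 = 12
The minimum is 8 mi via Quorn - Neston - Wendle - Ulver - Linby.

8 mi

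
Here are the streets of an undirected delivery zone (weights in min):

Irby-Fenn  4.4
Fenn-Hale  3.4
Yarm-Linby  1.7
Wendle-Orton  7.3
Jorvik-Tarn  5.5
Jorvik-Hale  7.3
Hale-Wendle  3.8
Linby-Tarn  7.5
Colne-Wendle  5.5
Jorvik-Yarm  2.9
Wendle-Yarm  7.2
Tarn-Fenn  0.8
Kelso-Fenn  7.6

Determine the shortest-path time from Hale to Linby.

Enumerating some paths:
Hale–Fenn–Tarn–Linby: 3.4+0.8+7.5 = 11.7
Hale–Jorvik–Yarm–Linby: 7.3+2.9+1.7 = 11.9
Hale–Wendle–Yarm–Linby: 3.8+7.2+1.7 = 12.7
Cheapest is Hale–Fenn–Tarn–Linby at 11.7 min.

11.7 min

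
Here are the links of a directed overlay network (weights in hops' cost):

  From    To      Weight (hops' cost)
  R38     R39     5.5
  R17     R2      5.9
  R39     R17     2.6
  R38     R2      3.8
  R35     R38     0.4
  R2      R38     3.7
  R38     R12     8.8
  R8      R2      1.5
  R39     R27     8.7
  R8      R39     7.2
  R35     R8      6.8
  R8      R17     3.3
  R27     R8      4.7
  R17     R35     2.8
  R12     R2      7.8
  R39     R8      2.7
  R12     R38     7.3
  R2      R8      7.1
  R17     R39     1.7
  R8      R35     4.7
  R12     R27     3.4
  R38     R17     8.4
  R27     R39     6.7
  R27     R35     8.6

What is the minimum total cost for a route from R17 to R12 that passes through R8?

Shortest R17→R8: R17–R39–R8 = 4.4
Best R8 to R12: R8–R35–R38–R12 costing 13.9
Total via R8: 4.4 + 13.9 = 18.3 hops' cost.

18.3 hops' cost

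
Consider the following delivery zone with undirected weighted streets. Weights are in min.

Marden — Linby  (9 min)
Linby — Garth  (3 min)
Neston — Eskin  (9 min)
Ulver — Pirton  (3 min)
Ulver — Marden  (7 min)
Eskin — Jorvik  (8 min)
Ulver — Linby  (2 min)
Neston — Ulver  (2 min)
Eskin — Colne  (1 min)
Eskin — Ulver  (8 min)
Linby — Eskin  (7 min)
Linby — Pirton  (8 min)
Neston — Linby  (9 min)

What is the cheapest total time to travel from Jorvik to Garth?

18 min

Candidate routes:
Jorvik → Eskin → Neston → Ulver → Linby → Garth: 8+9+2+2+3 = 24
Jorvik → Eskin → Ulver → Linby → Garth: 8+8+2+3 = 21
Jorvik → Eskin → Linby → Garth: 8+7+3 = 18
The minimum is 18 min via Jorvik → Eskin → Linby → Garth.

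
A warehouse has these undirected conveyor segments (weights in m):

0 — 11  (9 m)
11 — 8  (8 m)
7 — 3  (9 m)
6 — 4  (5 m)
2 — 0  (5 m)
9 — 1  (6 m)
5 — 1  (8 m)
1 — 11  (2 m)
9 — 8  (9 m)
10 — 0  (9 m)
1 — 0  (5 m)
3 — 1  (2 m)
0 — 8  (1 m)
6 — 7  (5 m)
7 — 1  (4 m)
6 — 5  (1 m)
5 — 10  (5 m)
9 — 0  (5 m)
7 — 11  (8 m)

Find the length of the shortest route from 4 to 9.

20 m

Candidate routes:
4 → 6 → 5 → 1 → 0 → 9: 5+1+8+5+5 = 24
4 → 6 → 5 → 1 → 9: 5+1+8+6 = 20
Cheapest is 4 → 6 → 5 → 1 → 9 at 20 m.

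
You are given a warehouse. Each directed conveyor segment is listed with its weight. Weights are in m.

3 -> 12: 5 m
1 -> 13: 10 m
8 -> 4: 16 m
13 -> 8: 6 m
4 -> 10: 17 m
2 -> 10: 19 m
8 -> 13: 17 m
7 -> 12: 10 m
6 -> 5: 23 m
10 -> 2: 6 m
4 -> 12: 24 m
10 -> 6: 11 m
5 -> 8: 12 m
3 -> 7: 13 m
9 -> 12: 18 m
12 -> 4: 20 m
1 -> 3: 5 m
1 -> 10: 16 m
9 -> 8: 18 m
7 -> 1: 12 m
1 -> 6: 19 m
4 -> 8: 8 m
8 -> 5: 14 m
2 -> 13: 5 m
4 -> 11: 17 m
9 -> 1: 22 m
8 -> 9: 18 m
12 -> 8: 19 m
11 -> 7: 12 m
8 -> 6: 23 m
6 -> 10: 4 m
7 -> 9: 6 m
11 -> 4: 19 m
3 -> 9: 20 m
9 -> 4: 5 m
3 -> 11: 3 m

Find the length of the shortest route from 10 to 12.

Compare a few routes:
10 → 2 → 13 → 8 → 9 → 12: 6+5+6+18+18 = 53
10 → 2 → 13 → 8 → 9 → 4 → 12: 6+5+6+18+5+24 = 64
10 → 2 → 13 → 8 → 4 → 12: 6+5+6+16+24 = 57
Cheapest is 10 → 2 → 13 → 8 → 9 → 12 at 53 m.

53 m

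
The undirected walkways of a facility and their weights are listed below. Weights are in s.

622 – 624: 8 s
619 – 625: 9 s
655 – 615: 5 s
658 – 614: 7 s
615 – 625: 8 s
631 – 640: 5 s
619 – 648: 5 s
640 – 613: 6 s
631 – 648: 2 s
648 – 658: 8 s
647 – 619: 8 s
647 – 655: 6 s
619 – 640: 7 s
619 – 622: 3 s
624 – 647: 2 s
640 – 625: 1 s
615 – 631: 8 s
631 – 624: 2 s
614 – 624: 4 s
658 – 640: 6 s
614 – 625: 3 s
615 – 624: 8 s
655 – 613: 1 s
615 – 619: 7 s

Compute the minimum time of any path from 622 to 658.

16 s

Candidate routes:
622 - 619 - 625 - 640 - 658: 3+9+1+6 = 19
622 - 619 - 648 - 658: 3+5+8 = 16
622 - 624 - 614 - 658: 8+4+7 = 19
Cheapest is 622 - 619 - 648 - 658 at 16 s.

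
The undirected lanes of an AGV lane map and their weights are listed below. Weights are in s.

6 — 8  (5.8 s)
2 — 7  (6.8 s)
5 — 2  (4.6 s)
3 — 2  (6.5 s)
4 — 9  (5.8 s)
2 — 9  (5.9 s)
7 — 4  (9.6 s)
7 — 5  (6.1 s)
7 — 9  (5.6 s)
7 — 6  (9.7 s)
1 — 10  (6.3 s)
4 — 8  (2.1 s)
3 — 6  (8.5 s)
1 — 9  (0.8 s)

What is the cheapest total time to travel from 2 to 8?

13.8 s

Candidate routes:
2 → 7 → 4 → 8: 6.8+9.6+2.1 = 18.5
2 → 9 → 4 → 8: 5.9+5.8+2.1 = 13.8
The minimum is 13.8 s via 2 → 9 → 4 → 8.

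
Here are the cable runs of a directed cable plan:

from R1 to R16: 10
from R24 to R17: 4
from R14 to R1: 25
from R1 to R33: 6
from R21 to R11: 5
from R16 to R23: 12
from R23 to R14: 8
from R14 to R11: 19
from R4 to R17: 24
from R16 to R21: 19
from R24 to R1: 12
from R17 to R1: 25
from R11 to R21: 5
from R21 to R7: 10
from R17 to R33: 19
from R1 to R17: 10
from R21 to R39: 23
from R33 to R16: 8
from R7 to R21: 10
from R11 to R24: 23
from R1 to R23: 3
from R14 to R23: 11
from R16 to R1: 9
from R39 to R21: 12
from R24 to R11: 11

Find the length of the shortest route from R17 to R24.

Enumerating some paths:
R17 - R33 - R16 - R21 - R11 - R24: 19+8+19+5+23 = 74
R17 - R1 - R16 - R21 - R11 - R24: 25+10+19+5+23 = 82
R17 - R1 - R23 - R14 - R11 - R24: 25+3+8+19+23 = 78
The minimum is 74 via R17 - R33 - R16 - R21 - R11 - R24.

74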